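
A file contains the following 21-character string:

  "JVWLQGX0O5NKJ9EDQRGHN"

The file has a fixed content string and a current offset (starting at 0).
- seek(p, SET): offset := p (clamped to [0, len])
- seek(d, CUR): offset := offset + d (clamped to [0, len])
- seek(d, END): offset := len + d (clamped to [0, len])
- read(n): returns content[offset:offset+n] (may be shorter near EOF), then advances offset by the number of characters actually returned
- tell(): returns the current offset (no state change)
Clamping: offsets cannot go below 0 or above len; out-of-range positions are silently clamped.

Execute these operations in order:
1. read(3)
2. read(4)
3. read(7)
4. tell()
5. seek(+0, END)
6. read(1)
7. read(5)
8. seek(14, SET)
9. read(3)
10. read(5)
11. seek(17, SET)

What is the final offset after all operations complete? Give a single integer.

After 1 (read(3)): returned 'JVW', offset=3
After 2 (read(4)): returned 'LQGX', offset=7
After 3 (read(7)): returned '0O5NKJ9', offset=14
After 4 (tell()): offset=14
After 5 (seek(+0, END)): offset=21
After 6 (read(1)): returned '', offset=21
After 7 (read(5)): returned '', offset=21
After 8 (seek(14, SET)): offset=14
After 9 (read(3)): returned 'EDQ', offset=17
After 10 (read(5)): returned 'RGHN', offset=21
After 11 (seek(17, SET)): offset=17

Answer: 17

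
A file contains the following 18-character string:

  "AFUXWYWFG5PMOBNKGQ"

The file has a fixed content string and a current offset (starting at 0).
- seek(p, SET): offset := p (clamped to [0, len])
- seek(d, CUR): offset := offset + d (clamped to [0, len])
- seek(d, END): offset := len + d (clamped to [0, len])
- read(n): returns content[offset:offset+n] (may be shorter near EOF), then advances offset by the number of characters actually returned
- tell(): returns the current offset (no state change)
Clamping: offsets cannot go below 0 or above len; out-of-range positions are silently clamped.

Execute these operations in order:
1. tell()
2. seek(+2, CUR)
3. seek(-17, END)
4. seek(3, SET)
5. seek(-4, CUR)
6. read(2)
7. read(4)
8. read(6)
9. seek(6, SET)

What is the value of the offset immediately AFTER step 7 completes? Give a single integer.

Answer: 6

Derivation:
After 1 (tell()): offset=0
After 2 (seek(+2, CUR)): offset=2
After 3 (seek(-17, END)): offset=1
After 4 (seek(3, SET)): offset=3
After 5 (seek(-4, CUR)): offset=0
After 6 (read(2)): returned 'AF', offset=2
After 7 (read(4)): returned 'UXWY', offset=6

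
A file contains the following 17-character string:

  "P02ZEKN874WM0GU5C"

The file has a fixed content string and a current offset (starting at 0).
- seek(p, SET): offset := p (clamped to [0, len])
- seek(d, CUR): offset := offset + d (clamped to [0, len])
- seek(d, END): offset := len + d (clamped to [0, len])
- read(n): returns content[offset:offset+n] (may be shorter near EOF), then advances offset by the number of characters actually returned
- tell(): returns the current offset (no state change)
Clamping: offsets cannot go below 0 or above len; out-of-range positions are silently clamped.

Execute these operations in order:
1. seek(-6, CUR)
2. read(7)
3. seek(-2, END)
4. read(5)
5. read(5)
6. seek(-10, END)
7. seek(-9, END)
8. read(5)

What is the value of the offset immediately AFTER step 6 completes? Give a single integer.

After 1 (seek(-6, CUR)): offset=0
After 2 (read(7)): returned 'P02ZEKN', offset=7
After 3 (seek(-2, END)): offset=15
After 4 (read(5)): returned '5C', offset=17
After 5 (read(5)): returned '', offset=17
After 6 (seek(-10, END)): offset=7

Answer: 7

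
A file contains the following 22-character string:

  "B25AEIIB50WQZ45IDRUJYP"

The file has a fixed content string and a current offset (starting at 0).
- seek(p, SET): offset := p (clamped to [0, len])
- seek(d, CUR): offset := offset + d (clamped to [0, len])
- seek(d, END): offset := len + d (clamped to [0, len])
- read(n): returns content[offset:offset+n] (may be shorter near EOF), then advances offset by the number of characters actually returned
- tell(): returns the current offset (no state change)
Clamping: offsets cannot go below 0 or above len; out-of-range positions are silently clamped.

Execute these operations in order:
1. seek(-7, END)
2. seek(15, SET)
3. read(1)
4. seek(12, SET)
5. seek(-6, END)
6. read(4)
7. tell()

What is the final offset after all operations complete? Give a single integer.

After 1 (seek(-7, END)): offset=15
After 2 (seek(15, SET)): offset=15
After 3 (read(1)): returned 'I', offset=16
After 4 (seek(12, SET)): offset=12
After 5 (seek(-6, END)): offset=16
After 6 (read(4)): returned 'DRUJ', offset=20
After 7 (tell()): offset=20

Answer: 20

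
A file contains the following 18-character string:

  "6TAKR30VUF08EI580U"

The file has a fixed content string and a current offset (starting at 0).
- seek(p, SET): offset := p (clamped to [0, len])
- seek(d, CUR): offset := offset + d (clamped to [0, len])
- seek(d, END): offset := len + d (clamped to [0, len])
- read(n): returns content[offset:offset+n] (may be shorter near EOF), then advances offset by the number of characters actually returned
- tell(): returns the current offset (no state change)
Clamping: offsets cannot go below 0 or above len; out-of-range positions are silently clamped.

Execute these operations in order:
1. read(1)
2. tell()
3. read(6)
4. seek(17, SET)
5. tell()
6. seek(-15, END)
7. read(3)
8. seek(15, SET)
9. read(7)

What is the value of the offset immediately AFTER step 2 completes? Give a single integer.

Answer: 1

Derivation:
After 1 (read(1)): returned '6', offset=1
After 2 (tell()): offset=1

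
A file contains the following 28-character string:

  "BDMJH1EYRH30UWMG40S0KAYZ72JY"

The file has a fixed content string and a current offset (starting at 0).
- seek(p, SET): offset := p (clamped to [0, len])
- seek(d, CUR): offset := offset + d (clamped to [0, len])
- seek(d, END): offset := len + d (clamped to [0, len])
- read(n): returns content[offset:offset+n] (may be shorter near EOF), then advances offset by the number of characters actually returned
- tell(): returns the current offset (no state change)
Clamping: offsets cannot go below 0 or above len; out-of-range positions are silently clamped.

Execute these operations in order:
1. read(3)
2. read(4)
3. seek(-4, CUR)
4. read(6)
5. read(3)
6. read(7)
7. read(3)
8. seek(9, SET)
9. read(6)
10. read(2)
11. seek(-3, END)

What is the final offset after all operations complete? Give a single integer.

After 1 (read(3)): returned 'BDM', offset=3
After 2 (read(4)): returned 'JH1E', offset=7
After 3 (seek(-4, CUR)): offset=3
After 4 (read(6)): returned 'JH1EYR', offset=9
After 5 (read(3)): returned 'H30', offset=12
After 6 (read(7)): returned 'UWMG40S', offset=19
After 7 (read(3)): returned '0KA', offset=22
After 8 (seek(9, SET)): offset=9
After 9 (read(6)): returned 'H30UWM', offset=15
After 10 (read(2)): returned 'G4', offset=17
After 11 (seek(-3, END)): offset=25

Answer: 25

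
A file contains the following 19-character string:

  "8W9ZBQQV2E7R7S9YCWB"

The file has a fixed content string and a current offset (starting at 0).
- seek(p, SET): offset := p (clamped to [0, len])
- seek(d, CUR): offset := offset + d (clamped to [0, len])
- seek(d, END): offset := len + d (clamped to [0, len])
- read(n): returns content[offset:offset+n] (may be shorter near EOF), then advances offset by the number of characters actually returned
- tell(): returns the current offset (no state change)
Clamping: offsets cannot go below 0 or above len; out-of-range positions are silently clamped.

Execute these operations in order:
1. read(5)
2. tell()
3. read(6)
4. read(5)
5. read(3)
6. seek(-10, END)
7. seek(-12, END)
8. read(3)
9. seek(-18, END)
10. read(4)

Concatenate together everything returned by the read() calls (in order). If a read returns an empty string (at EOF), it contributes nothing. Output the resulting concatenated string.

Answer: 8W9ZBQQV2E7R7S9YCWBV2EW9ZB

Derivation:
After 1 (read(5)): returned '8W9ZB', offset=5
After 2 (tell()): offset=5
After 3 (read(6)): returned 'QQV2E7', offset=11
After 4 (read(5)): returned 'R7S9Y', offset=16
After 5 (read(3)): returned 'CWB', offset=19
After 6 (seek(-10, END)): offset=9
After 7 (seek(-12, END)): offset=7
After 8 (read(3)): returned 'V2E', offset=10
After 9 (seek(-18, END)): offset=1
After 10 (read(4)): returned 'W9ZB', offset=5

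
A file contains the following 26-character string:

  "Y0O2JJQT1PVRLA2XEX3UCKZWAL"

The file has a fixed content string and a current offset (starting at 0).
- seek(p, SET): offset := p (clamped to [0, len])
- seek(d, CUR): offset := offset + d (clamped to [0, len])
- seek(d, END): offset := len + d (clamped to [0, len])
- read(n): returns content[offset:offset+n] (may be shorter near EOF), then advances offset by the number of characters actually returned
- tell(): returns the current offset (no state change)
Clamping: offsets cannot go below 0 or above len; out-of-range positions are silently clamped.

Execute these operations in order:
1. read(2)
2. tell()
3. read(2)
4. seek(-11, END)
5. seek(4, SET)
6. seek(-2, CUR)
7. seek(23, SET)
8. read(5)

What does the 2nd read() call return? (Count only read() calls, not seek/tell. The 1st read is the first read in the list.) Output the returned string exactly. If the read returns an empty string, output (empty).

Answer: O2

Derivation:
After 1 (read(2)): returned 'Y0', offset=2
After 2 (tell()): offset=2
After 3 (read(2)): returned 'O2', offset=4
After 4 (seek(-11, END)): offset=15
After 5 (seek(4, SET)): offset=4
After 6 (seek(-2, CUR)): offset=2
After 7 (seek(23, SET)): offset=23
After 8 (read(5)): returned 'WAL', offset=26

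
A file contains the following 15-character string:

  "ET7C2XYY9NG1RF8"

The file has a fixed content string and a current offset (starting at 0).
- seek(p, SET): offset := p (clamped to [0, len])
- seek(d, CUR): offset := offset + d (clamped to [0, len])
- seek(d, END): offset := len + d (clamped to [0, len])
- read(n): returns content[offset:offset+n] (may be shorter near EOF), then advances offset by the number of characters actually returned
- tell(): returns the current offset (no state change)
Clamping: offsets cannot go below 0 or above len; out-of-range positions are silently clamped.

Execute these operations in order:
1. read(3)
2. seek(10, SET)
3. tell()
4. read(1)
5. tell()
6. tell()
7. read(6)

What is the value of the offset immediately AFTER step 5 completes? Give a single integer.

After 1 (read(3)): returned 'ET7', offset=3
After 2 (seek(10, SET)): offset=10
After 3 (tell()): offset=10
After 4 (read(1)): returned 'G', offset=11
After 5 (tell()): offset=11

Answer: 11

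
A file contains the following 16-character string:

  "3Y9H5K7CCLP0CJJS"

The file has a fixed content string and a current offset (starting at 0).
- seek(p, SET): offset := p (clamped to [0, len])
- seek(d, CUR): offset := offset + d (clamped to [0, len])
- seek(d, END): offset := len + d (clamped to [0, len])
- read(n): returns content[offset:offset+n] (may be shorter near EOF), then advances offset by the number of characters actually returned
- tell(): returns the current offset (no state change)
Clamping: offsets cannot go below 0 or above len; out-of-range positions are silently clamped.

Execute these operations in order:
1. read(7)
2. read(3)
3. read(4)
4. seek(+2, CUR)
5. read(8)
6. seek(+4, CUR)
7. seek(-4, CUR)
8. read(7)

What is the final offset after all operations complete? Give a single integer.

Answer: 16

Derivation:
After 1 (read(7)): returned '3Y9H5K7', offset=7
After 2 (read(3)): returned 'CCL', offset=10
After 3 (read(4)): returned 'P0CJ', offset=14
After 4 (seek(+2, CUR)): offset=16
After 5 (read(8)): returned '', offset=16
After 6 (seek(+4, CUR)): offset=16
After 7 (seek(-4, CUR)): offset=12
After 8 (read(7)): returned 'CJJS', offset=16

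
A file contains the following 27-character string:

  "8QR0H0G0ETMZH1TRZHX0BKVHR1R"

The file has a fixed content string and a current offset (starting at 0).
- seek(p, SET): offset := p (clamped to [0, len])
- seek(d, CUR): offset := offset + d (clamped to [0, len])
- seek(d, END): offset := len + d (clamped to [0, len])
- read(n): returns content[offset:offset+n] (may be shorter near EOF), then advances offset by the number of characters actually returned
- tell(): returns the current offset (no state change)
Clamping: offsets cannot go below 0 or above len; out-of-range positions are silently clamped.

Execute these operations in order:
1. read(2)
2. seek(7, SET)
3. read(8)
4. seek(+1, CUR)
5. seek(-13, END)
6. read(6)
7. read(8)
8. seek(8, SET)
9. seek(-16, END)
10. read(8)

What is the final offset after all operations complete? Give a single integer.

After 1 (read(2)): returned '8Q', offset=2
After 2 (seek(7, SET)): offset=7
After 3 (read(8)): returned '0ETMZH1T', offset=15
After 4 (seek(+1, CUR)): offset=16
After 5 (seek(-13, END)): offset=14
After 6 (read(6)): returned 'TRZHX0', offset=20
After 7 (read(8)): returned 'BKVHR1R', offset=27
After 8 (seek(8, SET)): offset=8
After 9 (seek(-16, END)): offset=11
After 10 (read(8)): returned 'ZH1TRZHX', offset=19

Answer: 19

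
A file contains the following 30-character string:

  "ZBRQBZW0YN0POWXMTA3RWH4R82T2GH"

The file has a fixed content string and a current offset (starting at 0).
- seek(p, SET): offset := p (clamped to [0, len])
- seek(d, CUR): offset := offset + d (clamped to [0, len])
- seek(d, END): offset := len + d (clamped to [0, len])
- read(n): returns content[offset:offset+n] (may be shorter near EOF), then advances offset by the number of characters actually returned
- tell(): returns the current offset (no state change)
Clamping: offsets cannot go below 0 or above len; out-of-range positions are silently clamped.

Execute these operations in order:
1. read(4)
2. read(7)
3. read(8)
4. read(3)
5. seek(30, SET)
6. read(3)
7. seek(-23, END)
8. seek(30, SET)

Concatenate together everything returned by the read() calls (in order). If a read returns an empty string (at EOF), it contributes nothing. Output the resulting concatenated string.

After 1 (read(4)): returned 'ZBRQ', offset=4
After 2 (read(7)): returned 'BZW0YN0', offset=11
After 3 (read(8)): returned 'POWXMTA3', offset=19
After 4 (read(3)): returned 'RWH', offset=22
After 5 (seek(30, SET)): offset=30
After 6 (read(3)): returned '', offset=30
After 7 (seek(-23, END)): offset=7
After 8 (seek(30, SET)): offset=30

Answer: ZBRQBZW0YN0POWXMTA3RWH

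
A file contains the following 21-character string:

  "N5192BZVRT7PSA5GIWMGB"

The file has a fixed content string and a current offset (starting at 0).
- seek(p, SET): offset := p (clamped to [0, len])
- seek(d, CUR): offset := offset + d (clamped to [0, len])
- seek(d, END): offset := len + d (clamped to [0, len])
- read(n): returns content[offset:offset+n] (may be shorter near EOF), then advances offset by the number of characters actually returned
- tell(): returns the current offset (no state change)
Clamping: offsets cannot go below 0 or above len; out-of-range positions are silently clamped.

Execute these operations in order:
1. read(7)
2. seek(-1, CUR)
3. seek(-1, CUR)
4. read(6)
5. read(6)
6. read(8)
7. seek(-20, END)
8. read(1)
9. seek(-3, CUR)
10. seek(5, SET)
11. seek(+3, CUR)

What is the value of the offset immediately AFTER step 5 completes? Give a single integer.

After 1 (read(7)): returned 'N5192BZ', offset=7
After 2 (seek(-1, CUR)): offset=6
After 3 (seek(-1, CUR)): offset=5
After 4 (read(6)): returned 'BZVRT7', offset=11
After 5 (read(6)): returned 'PSA5GI', offset=17

Answer: 17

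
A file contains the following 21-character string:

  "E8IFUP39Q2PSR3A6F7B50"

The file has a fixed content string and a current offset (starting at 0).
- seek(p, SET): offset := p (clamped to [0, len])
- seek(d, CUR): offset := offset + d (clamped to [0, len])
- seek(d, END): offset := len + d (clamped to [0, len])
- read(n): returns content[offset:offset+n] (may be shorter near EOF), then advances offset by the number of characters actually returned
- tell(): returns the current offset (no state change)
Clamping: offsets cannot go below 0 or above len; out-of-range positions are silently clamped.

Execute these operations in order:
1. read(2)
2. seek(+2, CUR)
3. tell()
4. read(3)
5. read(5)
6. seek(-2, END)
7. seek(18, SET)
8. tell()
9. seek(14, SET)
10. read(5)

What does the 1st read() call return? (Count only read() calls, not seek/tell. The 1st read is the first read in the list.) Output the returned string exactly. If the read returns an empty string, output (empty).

After 1 (read(2)): returned 'E8', offset=2
After 2 (seek(+2, CUR)): offset=4
After 3 (tell()): offset=4
After 4 (read(3)): returned 'UP3', offset=7
After 5 (read(5)): returned '9Q2PS', offset=12
After 6 (seek(-2, END)): offset=19
After 7 (seek(18, SET)): offset=18
After 8 (tell()): offset=18
After 9 (seek(14, SET)): offset=14
After 10 (read(5)): returned 'A6F7B', offset=19

Answer: E8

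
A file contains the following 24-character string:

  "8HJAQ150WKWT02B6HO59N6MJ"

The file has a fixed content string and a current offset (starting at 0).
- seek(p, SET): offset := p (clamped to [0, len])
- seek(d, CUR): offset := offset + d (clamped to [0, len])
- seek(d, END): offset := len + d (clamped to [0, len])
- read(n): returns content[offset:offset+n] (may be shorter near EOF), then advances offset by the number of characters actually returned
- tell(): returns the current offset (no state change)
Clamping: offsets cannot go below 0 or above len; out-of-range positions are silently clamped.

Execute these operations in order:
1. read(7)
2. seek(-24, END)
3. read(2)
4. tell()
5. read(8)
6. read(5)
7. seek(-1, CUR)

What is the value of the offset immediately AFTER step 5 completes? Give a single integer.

Answer: 10

Derivation:
After 1 (read(7)): returned '8HJAQ15', offset=7
After 2 (seek(-24, END)): offset=0
After 3 (read(2)): returned '8H', offset=2
After 4 (tell()): offset=2
After 5 (read(8)): returned 'JAQ150WK', offset=10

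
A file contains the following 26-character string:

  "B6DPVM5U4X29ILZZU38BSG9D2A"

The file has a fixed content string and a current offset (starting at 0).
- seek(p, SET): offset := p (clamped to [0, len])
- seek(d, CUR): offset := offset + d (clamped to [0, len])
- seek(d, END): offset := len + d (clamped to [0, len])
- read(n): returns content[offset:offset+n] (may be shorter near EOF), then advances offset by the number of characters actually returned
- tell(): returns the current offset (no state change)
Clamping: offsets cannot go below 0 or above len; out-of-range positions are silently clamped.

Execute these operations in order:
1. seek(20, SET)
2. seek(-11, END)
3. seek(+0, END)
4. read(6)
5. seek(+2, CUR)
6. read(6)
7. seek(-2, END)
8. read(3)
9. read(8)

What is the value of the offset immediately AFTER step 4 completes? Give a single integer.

After 1 (seek(20, SET)): offset=20
After 2 (seek(-11, END)): offset=15
After 3 (seek(+0, END)): offset=26
After 4 (read(6)): returned '', offset=26

Answer: 26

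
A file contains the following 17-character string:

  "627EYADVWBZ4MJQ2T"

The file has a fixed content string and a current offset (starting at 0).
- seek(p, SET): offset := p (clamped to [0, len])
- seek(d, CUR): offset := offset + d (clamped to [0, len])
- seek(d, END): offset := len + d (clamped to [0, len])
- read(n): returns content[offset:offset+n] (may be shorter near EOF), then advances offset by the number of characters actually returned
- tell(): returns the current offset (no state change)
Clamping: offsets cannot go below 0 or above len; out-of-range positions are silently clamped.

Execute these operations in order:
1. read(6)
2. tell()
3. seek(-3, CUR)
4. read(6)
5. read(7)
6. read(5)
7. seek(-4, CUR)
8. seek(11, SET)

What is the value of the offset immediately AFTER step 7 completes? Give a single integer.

Answer: 13

Derivation:
After 1 (read(6)): returned '627EYA', offset=6
After 2 (tell()): offset=6
After 3 (seek(-3, CUR)): offset=3
After 4 (read(6)): returned 'EYADVW', offset=9
After 5 (read(7)): returned 'BZ4MJQ2', offset=16
After 6 (read(5)): returned 'T', offset=17
After 7 (seek(-4, CUR)): offset=13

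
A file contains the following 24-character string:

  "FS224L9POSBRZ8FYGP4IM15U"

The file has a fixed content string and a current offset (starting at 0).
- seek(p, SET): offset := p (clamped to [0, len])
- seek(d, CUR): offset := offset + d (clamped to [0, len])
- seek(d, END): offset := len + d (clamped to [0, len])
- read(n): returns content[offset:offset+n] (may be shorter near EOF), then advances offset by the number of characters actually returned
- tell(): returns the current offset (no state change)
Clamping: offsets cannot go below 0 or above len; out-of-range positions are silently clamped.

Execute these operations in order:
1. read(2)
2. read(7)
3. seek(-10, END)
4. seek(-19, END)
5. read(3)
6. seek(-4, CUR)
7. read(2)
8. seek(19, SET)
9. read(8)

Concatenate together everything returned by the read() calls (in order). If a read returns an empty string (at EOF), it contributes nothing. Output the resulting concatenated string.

After 1 (read(2)): returned 'FS', offset=2
After 2 (read(7)): returned '224L9PO', offset=9
After 3 (seek(-10, END)): offset=14
After 4 (seek(-19, END)): offset=5
After 5 (read(3)): returned 'L9P', offset=8
After 6 (seek(-4, CUR)): offset=4
After 7 (read(2)): returned '4L', offset=6
After 8 (seek(19, SET)): offset=19
After 9 (read(8)): returned 'IM15U', offset=24

Answer: FS224L9POL9P4LIM15U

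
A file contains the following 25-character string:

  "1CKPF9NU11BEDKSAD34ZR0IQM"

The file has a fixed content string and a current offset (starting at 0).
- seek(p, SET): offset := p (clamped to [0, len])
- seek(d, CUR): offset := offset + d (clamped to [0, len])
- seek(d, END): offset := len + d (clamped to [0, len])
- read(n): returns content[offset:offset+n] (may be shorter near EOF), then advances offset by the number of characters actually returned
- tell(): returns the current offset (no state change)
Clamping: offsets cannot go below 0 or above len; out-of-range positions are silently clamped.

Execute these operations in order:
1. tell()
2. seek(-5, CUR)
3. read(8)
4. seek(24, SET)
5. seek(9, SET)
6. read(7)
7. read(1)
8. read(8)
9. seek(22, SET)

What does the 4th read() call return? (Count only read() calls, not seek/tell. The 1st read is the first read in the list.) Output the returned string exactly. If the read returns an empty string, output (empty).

Answer: 34ZR0IQM

Derivation:
After 1 (tell()): offset=0
After 2 (seek(-5, CUR)): offset=0
After 3 (read(8)): returned '1CKPF9NU', offset=8
After 4 (seek(24, SET)): offset=24
After 5 (seek(9, SET)): offset=9
After 6 (read(7)): returned '1BEDKSA', offset=16
After 7 (read(1)): returned 'D', offset=17
After 8 (read(8)): returned '34ZR0IQM', offset=25
After 9 (seek(22, SET)): offset=22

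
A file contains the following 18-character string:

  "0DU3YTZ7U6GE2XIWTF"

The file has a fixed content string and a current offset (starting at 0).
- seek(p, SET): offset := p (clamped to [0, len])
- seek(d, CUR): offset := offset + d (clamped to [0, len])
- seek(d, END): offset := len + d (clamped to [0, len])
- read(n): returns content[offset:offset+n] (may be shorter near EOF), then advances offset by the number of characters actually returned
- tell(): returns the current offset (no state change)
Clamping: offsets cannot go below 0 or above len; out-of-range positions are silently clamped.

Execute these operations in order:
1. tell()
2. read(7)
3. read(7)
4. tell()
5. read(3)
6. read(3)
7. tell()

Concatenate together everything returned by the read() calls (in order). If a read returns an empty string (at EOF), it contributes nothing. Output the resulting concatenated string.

Answer: 0DU3YTZ7U6GE2XIWTF

Derivation:
After 1 (tell()): offset=0
After 2 (read(7)): returned '0DU3YTZ', offset=7
After 3 (read(7)): returned '7U6GE2X', offset=14
After 4 (tell()): offset=14
After 5 (read(3)): returned 'IWT', offset=17
After 6 (read(3)): returned 'F', offset=18
After 7 (tell()): offset=18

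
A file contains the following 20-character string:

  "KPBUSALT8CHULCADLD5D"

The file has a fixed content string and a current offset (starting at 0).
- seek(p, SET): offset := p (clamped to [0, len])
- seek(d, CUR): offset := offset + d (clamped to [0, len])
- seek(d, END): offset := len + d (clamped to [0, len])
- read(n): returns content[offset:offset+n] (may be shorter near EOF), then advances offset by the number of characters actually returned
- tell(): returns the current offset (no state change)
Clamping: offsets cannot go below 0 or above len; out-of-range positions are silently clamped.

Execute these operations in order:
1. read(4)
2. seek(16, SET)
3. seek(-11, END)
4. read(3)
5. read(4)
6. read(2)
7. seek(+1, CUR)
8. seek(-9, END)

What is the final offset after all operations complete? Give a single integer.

Answer: 11

Derivation:
After 1 (read(4)): returned 'KPBU', offset=4
After 2 (seek(16, SET)): offset=16
After 3 (seek(-11, END)): offset=9
After 4 (read(3)): returned 'CHU', offset=12
After 5 (read(4)): returned 'LCAD', offset=16
After 6 (read(2)): returned 'LD', offset=18
After 7 (seek(+1, CUR)): offset=19
After 8 (seek(-9, END)): offset=11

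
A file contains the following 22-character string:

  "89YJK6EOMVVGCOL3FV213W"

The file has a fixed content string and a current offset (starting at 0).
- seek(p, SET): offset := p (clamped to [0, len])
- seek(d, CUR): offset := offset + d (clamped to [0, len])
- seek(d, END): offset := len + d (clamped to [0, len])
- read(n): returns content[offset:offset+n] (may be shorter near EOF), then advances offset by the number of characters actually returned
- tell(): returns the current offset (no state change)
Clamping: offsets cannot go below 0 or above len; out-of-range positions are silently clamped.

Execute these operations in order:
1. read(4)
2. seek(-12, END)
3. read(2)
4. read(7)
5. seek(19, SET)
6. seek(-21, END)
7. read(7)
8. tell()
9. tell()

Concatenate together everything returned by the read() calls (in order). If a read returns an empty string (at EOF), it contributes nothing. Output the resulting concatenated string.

Answer: 89YJVGCOL3FV29YJK6EO

Derivation:
After 1 (read(4)): returned '89YJ', offset=4
After 2 (seek(-12, END)): offset=10
After 3 (read(2)): returned 'VG', offset=12
After 4 (read(7)): returned 'COL3FV2', offset=19
After 5 (seek(19, SET)): offset=19
After 6 (seek(-21, END)): offset=1
After 7 (read(7)): returned '9YJK6EO', offset=8
After 8 (tell()): offset=8
After 9 (tell()): offset=8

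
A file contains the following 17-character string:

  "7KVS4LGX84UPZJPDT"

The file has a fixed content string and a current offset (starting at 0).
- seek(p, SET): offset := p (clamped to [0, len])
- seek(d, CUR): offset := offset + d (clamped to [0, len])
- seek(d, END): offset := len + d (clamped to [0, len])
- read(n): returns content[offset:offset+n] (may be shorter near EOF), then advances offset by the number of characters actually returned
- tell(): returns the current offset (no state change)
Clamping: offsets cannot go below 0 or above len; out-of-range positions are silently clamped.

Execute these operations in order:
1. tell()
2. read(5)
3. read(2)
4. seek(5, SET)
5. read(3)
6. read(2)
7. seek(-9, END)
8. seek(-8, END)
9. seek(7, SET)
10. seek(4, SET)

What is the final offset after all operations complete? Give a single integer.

After 1 (tell()): offset=0
After 2 (read(5)): returned '7KVS4', offset=5
After 3 (read(2)): returned 'LG', offset=7
After 4 (seek(5, SET)): offset=5
After 5 (read(3)): returned 'LGX', offset=8
After 6 (read(2)): returned '84', offset=10
After 7 (seek(-9, END)): offset=8
After 8 (seek(-8, END)): offset=9
After 9 (seek(7, SET)): offset=7
After 10 (seek(4, SET)): offset=4

Answer: 4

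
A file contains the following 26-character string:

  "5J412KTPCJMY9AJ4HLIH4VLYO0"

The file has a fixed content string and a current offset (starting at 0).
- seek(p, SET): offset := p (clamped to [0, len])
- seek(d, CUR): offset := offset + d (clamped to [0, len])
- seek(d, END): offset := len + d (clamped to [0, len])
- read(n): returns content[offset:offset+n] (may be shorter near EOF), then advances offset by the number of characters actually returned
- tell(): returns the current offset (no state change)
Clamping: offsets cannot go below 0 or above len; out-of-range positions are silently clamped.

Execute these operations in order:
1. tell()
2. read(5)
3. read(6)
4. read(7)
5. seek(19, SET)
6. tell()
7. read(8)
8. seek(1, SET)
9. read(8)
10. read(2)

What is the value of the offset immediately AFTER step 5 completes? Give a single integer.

Answer: 19

Derivation:
After 1 (tell()): offset=0
After 2 (read(5)): returned '5J412', offset=5
After 3 (read(6)): returned 'KTPCJM', offset=11
After 4 (read(7)): returned 'Y9AJ4HL', offset=18
After 5 (seek(19, SET)): offset=19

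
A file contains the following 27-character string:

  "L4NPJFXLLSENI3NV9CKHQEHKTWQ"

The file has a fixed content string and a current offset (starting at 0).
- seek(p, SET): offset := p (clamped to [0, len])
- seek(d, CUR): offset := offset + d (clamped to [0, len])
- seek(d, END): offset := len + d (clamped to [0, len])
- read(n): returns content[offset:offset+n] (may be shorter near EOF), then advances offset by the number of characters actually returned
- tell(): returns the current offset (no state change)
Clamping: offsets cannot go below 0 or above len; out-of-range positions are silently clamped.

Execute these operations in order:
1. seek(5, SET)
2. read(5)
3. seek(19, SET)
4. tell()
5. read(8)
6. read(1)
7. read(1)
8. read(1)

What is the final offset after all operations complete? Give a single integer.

After 1 (seek(5, SET)): offset=5
After 2 (read(5)): returned 'FXLLS', offset=10
After 3 (seek(19, SET)): offset=19
After 4 (tell()): offset=19
After 5 (read(8)): returned 'HQEHKTWQ', offset=27
After 6 (read(1)): returned '', offset=27
After 7 (read(1)): returned '', offset=27
After 8 (read(1)): returned '', offset=27

Answer: 27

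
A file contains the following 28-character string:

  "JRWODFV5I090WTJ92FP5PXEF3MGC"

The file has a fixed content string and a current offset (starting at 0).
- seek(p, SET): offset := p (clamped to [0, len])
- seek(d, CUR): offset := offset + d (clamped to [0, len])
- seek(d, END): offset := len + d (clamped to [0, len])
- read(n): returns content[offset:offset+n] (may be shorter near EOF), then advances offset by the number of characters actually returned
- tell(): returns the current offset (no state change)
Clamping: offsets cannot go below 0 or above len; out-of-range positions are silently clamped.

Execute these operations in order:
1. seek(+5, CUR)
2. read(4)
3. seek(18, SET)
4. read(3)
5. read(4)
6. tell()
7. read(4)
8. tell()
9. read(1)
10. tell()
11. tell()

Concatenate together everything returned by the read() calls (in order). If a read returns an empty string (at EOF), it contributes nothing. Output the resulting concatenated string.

Answer: FV5IP5PXEF3MGC

Derivation:
After 1 (seek(+5, CUR)): offset=5
After 2 (read(4)): returned 'FV5I', offset=9
After 3 (seek(18, SET)): offset=18
After 4 (read(3)): returned 'P5P', offset=21
After 5 (read(4)): returned 'XEF3', offset=25
After 6 (tell()): offset=25
After 7 (read(4)): returned 'MGC', offset=28
After 8 (tell()): offset=28
After 9 (read(1)): returned '', offset=28
After 10 (tell()): offset=28
After 11 (tell()): offset=28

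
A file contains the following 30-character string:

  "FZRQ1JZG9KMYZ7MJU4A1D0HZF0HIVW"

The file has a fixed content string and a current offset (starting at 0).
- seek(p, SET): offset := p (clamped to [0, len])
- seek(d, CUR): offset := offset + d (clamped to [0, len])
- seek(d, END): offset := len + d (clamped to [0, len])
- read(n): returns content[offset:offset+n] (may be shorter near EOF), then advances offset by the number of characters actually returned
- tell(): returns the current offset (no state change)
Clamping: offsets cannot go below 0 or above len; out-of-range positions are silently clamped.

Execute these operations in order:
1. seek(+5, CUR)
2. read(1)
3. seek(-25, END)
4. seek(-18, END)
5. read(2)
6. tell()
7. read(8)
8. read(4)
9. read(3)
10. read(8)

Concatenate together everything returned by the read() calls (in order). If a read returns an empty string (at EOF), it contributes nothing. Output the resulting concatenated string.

Answer: JZ7MJU4A1D0HZF0HIVW

Derivation:
After 1 (seek(+5, CUR)): offset=5
After 2 (read(1)): returned 'J', offset=6
After 3 (seek(-25, END)): offset=5
After 4 (seek(-18, END)): offset=12
After 5 (read(2)): returned 'Z7', offset=14
After 6 (tell()): offset=14
After 7 (read(8)): returned 'MJU4A1D0', offset=22
After 8 (read(4)): returned 'HZF0', offset=26
After 9 (read(3)): returned 'HIV', offset=29
After 10 (read(8)): returned 'W', offset=30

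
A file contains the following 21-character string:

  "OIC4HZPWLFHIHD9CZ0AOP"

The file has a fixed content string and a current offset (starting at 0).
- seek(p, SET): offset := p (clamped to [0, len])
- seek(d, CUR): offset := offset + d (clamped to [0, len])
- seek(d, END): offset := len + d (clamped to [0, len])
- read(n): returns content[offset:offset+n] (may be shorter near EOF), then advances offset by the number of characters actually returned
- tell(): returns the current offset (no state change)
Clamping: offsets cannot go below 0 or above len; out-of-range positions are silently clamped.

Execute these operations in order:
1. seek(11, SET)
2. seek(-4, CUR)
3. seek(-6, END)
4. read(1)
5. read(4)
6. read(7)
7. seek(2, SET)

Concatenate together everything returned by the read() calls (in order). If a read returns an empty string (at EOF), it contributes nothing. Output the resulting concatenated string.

Answer: CZ0AOP

Derivation:
After 1 (seek(11, SET)): offset=11
After 2 (seek(-4, CUR)): offset=7
After 3 (seek(-6, END)): offset=15
After 4 (read(1)): returned 'C', offset=16
After 5 (read(4)): returned 'Z0AO', offset=20
After 6 (read(7)): returned 'P', offset=21
After 7 (seek(2, SET)): offset=2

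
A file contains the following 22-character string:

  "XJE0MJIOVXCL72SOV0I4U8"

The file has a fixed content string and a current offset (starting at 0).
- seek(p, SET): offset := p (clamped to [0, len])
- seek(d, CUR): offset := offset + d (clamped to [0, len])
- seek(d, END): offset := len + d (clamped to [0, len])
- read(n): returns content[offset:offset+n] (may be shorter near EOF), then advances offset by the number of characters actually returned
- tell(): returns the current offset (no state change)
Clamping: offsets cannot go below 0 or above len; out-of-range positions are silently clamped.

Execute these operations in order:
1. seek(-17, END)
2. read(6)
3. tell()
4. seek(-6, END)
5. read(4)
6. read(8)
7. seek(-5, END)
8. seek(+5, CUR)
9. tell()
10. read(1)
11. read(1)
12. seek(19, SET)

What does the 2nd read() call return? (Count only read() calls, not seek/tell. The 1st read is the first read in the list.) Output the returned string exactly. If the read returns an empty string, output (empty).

After 1 (seek(-17, END)): offset=5
After 2 (read(6)): returned 'JIOVXC', offset=11
After 3 (tell()): offset=11
After 4 (seek(-6, END)): offset=16
After 5 (read(4)): returned 'V0I4', offset=20
After 6 (read(8)): returned 'U8', offset=22
After 7 (seek(-5, END)): offset=17
After 8 (seek(+5, CUR)): offset=22
After 9 (tell()): offset=22
After 10 (read(1)): returned '', offset=22
After 11 (read(1)): returned '', offset=22
After 12 (seek(19, SET)): offset=19

Answer: V0I4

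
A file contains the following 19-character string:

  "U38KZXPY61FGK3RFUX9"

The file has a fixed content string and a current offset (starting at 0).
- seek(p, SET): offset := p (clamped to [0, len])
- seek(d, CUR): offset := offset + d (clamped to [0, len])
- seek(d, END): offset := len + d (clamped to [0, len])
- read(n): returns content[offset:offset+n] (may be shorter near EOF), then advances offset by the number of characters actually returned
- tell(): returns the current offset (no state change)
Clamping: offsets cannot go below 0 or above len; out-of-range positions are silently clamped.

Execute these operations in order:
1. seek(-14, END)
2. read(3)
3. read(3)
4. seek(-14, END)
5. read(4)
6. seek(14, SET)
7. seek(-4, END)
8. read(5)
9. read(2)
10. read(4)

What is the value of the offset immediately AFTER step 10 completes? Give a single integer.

After 1 (seek(-14, END)): offset=5
After 2 (read(3)): returned 'XPY', offset=8
After 3 (read(3)): returned '61F', offset=11
After 4 (seek(-14, END)): offset=5
After 5 (read(4)): returned 'XPY6', offset=9
After 6 (seek(14, SET)): offset=14
After 7 (seek(-4, END)): offset=15
After 8 (read(5)): returned 'FUX9', offset=19
After 9 (read(2)): returned '', offset=19
After 10 (read(4)): returned '', offset=19

Answer: 19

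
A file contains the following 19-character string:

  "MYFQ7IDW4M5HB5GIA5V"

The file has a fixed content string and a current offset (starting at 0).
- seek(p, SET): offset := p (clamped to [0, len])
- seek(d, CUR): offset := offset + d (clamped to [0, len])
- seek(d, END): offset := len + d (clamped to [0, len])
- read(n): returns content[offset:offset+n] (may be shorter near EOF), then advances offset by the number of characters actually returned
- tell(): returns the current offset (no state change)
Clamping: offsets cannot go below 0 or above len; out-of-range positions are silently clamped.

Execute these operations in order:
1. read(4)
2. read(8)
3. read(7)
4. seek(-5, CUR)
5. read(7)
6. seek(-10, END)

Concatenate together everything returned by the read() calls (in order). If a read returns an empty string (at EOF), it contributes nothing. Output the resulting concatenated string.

Answer: MYFQ7IDW4M5HB5GIA5VGIA5V

Derivation:
After 1 (read(4)): returned 'MYFQ', offset=4
After 2 (read(8)): returned '7IDW4M5H', offset=12
After 3 (read(7)): returned 'B5GIA5V', offset=19
After 4 (seek(-5, CUR)): offset=14
After 5 (read(7)): returned 'GIA5V', offset=19
After 6 (seek(-10, END)): offset=9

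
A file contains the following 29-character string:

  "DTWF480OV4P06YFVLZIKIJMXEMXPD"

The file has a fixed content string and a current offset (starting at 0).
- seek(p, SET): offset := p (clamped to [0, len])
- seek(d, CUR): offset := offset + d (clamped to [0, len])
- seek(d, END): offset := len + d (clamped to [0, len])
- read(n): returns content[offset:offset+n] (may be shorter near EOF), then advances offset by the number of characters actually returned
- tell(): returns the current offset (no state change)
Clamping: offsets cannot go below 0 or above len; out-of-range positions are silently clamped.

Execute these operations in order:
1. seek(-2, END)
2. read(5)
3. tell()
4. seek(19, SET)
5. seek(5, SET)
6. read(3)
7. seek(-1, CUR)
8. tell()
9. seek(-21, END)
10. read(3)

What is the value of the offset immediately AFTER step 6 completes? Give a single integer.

After 1 (seek(-2, END)): offset=27
After 2 (read(5)): returned 'PD', offset=29
After 3 (tell()): offset=29
After 4 (seek(19, SET)): offset=19
After 5 (seek(5, SET)): offset=5
After 6 (read(3)): returned '80O', offset=8

Answer: 8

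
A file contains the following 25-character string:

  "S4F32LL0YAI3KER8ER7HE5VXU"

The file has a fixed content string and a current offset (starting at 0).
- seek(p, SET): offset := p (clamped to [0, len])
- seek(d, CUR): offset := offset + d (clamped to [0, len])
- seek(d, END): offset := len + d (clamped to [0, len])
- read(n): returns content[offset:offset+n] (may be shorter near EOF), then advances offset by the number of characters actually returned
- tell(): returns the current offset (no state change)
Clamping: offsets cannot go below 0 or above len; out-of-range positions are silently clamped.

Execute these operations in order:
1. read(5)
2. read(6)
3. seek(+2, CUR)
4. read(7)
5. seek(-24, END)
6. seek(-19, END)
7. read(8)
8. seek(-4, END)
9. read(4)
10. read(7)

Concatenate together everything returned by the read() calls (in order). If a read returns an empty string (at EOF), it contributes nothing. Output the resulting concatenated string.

Answer: S4F32LL0YAIER8ER7HL0YAI3KE5VXU

Derivation:
After 1 (read(5)): returned 'S4F32', offset=5
After 2 (read(6)): returned 'LL0YAI', offset=11
After 3 (seek(+2, CUR)): offset=13
After 4 (read(7)): returned 'ER8ER7H', offset=20
After 5 (seek(-24, END)): offset=1
After 6 (seek(-19, END)): offset=6
After 7 (read(8)): returned 'L0YAI3KE', offset=14
After 8 (seek(-4, END)): offset=21
After 9 (read(4)): returned '5VXU', offset=25
After 10 (read(7)): returned '', offset=25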